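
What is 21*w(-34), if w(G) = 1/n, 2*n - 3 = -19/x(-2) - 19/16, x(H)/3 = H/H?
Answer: -288/31 ≈ -9.2903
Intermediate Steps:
x(H) = 3 (x(H) = 3*(H/H) = 3*1 = 3)
n = -217/96 (n = 3/2 + (-19/3 - 19/16)/2 = 3/2 + (½)*(-361/48) = 3/2 - 361/96 = -217/96 ≈ -2.2604)
w(G) = -96/217 (w(G) = 1/(-217/96) = -96/217)
21*w(-34) = 21*(-96/217) = -288/31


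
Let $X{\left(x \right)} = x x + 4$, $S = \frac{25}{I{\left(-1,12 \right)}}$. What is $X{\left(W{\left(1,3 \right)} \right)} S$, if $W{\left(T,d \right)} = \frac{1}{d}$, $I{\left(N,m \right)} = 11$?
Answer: $\frac{925}{99} \approx 9.3434$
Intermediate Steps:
$S = \frac{25}{11} \approx 2.2727$
$X{\left(x \right)} = 4 + x^{2}$ ($X{\left(x \right)} = x^{2} + 4 = 4 + x^{2}$)
$X{\left(W{\left(1,3 \right)} \right)} S = \left(4 + \left(\frac{1}{3}\right)^{2}\right) \frac{25}{11} = \left(4 + \frac{1}{9}\right) \frac{25}{11} = \frac{37}{9} \cdot \frac{25}{11} = \frac{925}{99}$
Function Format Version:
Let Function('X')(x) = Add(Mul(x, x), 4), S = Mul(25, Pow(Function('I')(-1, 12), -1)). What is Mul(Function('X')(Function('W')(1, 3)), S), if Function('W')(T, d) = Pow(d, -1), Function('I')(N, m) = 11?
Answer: Rational(925, 99) ≈ 9.3434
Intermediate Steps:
S = Rational(25, 11) (S = Mul(25, Pow(11, -1)) = Mul(25, Rational(1, 11)) = Rational(25, 11) ≈ 2.2727)
Function('X')(x) = Add(4, Pow(x, 2)) (Function('X')(x) = Add(Pow(x, 2), 4) = Add(4, Pow(x, 2)))
Mul(Function('X')(Function('W')(1, 3)), S) = Mul(Add(4, Pow(Pow(3, -1), 2)), Rational(25, 11)) = Mul(Add(4, Pow(Rational(1, 3), 2)), Rational(25, 11)) = Mul(Add(4, Rational(1, 9)), Rational(25, 11)) = Mul(Rational(37, 9), Rational(25, 11)) = Rational(925, 99)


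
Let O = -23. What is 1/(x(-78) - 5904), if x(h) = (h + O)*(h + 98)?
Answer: -1/7924 ≈ -0.00012620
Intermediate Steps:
x(h) = (-23 + h)*(98 + h) (x(h) = (h - 23)*(h + 98) = (-23 + h)*(98 + h))
1/(x(-78) - 5904) = 1/((-2254 + (-78)² + 75*(-78)) - 5904) = 1/((-2254 + 6084 - 5850) - 5904) = 1/(-2020 - 5904) = 1/(-7924) = -1/7924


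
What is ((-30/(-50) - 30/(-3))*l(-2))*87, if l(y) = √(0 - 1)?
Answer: 4611*I/5 ≈ 922.2*I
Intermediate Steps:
l(y) = I (l(y) = √(-1) = I)
((-30/(-50) - 30/(-3))*l(-2))*87 = ((-30/(-50) - 30/(-3))*I)*87 = ((-30*(-1/50) - 30*(-⅓))*I)*87 = ((⅗ + 10)*I)*87 = (53*I/5)*87 = 4611*I/5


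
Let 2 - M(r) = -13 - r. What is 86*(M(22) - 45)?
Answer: -688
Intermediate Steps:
M(r) = 15 + r (M(r) = 2 - (-13 - r) = 2 + (13 + r) = 15 + r)
86*(M(22) - 45) = 86*((15 + 22) - 45) = 86*(37 - 45) = 86*(-8) = -688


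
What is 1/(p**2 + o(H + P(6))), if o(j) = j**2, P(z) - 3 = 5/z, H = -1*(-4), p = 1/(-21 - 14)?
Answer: 44100/2706061 ≈ 0.016297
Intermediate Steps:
p = -1/35 (p = 1/(-35) = -1/35 ≈ -0.028571)
H = 4
P(z) = 3 + 5/z
1/(p**2 + o(H + P(6))) = 1/((-1/35)**2 + (4 + (3 + 5/6))**2) = 1/(1/1225 + (4 + (3 + 5*(1/6)))**2) = 1/(1/1225 + (4 + (3 + 5/6))**2) = 1/(1/1225 + (4 + 23/6)**2) = 1/(1/1225 + (47/6)**2) = 1/(1/1225 + 2209/36) = 1/(2706061/44100) = 44100/2706061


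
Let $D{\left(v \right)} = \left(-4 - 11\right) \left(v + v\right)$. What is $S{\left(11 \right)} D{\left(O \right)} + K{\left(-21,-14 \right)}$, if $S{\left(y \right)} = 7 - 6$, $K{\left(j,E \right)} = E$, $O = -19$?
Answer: $556$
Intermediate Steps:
$S{\left(y \right)} = 1$ ($S{\left(y \right)} = 7 - 6 = 1$)
$D{\left(v \right)} = - 30 v$ ($D{\left(v \right)} = - 15 \cdot 2 v = - 30 v$)
$S{\left(11 \right)} D{\left(O \right)} + K{\left(-21,-14 \right)} = 1 \left(\left(-30\right) \left(-19\right)\right) - 14 = 1 \cdot 570 - 14 = 570 - 14 = 556$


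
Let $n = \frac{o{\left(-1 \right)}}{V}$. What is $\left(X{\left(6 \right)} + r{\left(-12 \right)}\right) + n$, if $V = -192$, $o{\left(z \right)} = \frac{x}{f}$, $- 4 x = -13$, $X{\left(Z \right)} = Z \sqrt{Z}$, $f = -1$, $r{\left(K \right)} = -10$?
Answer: $- \frac{7667}{768} + 6 \sqrt{6} \approx 4.7139$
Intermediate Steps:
$X{\left(Z \right)} = Z^{\frac{3}{2}}$
$x = \frac{13}{4}$ ($x = \left(- \frac{1}{4}\right) \left(-13\right) = \frac{13}{4} \approx 3.25$)
$o{\left(z \right)} = - \frac{13}{4}$ ($o{\left(z \right)} = \frac{13}{4 \left(-1\right)} = \frac{13}{4} \left(-1\right) = - \frac{13}{4}$)
$n = \frac{13}{768}$ ($n = - \frac{13}{4 \left(-192\right)} = \left(- \frac{13}{4}\right) \left(- \frac{1}{192}\right) = \frac{13}{768} \approx 0.016927$)
$\left(X{\left(6 \right)} + r{\left(-12 \right)}\right) + n = \left(6^{\frac{3}{2}} - 10\right) + \frac{13}{768} = \left(6 \sqrt{6} - 10\right) + \frac{13}{768} = \left(-10 + 6 \sqrt{6}\right) + \frac{13}{768} = - \frac{7667}{768} + 6 \sqrt{6}$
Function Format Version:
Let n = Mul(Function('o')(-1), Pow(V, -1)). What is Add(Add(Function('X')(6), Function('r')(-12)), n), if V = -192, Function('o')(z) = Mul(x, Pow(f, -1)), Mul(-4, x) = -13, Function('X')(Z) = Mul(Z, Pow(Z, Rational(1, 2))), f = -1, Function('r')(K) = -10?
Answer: Add(Rational(-7667, 768), Mul(6, Pow(6, Rational(1, 2)))) ≈ 4.7139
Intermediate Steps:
Function('X')(Z) = Pow(Z, Rational(3, 2))
x = Rational(13, 4) (x = Mul(Rational(-1, 4), -13) = Rational(13, 4) ≈ 3.2500)
Function('o')(z) = Rational(-13, 4) (Function('o')(z) = Mul(Rational(13, 4), Pow(-1, -1)) = Mul(Rational(13, 4), -1) = Rational(-13, 4))
n = Rational(13, 768) (n = Mul(Rational(-13, 4), Pow(-192, -1)) = Mul(Rational(-13, 4), Rational(-1, 192)) = Rational(13, 768) ≈ 0.016927)
Add(Add(Function('X')(6), Function('r')(-12)), n) = Add(Add(Pow(6, Rational(3, 2)), -10), Rational(13, 768)) = Add(Add(Mul(6, Pow(6, Rational(1, 2))), -10), Rational(13, 768)) = Add(Add(-10, Mul(6, Pow(6, Rational(1, 2)))), Rational(13, 768)) = Add(Rational(-7667, 768), Mul(6, Pow(6, Rational(1, 2))))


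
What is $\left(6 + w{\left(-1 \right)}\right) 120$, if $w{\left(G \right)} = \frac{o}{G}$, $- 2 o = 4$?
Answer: $960$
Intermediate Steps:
$o = -2$ ($o = \left(- \frac{1}{2}\right) 4 = -2$)
$w{\left(G \right)} = - \frac{2}{G}$
$\left(6 + w{\left(-1 \right)}\right) 120 = \left(6 - \frac{2}{-1}\right) 120 = \left(6 - -2\right) 120 = \left(6 + 2\right) 120 = 8 \cdot 120 = 960$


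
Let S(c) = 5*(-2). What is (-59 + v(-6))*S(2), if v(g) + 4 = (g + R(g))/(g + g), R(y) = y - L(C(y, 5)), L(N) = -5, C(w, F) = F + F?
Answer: 3745/6 ≈ 624.17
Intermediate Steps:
C(w, F) = 2*F
R(y) = 5 + y (R(y) = y - 1*(-5) = y + 5 = 5 + y)
S(c) = -10
v(g) = -4 + (5 + 2*g)/(2*g) (v(g) = -4 + (g + (5 + g))/(g + g) = -4 + (5 + 2*g)/((2*g)) = -4 + (5 + 2*g)*(1/(2*g)) = -4 + (5 + 2*g)/(2*g))
(-59 + v(-6))*S(2) = (-59 + (-3 + (5/2)/(-6)))*(-10) = (-59 + (-3 + (5/2)*(-⅙)))*(-10) = (-59 + (-3 - 5/12))*(-10) = (-59 - 41/12)*(-10) = -749/12*(-10) = 3745/6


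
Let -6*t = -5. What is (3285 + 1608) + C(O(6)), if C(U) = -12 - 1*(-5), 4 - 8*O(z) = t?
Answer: 4886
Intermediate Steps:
t = ⅚ (t = -⅙*(-5) = ⅚ ≈ 0.83333)
O(z) = 19/48 (O(z) = ½ - ⅛*⅚ = ½ - 5/48 = 19/48)
C(U) = -7 (C(U) = -12 + 5 = -7)
(3285 + 1608) + C(O(6)) = (3285 + 1608) - 7 = 4893 - 7 = 4886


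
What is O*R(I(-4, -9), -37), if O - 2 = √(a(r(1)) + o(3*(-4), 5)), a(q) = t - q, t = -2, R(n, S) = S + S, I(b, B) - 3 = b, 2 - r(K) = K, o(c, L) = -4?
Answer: -148 - 74*I*√7 ≈ -148.0 - 195.79*I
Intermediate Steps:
r(K) = 2 - K
I(b, B) = 3 + b
R(n, S) = 2*S
a(q) = -2 - q
O = 2 + I*√7 (O = 2 + √((-2 - (2 - 1*1)) - 4) = 2 + √((-2 - (2 - 1)) - 4) = 2 + √((-2 - 1*1) - 4) = 2 + √((-2 - 1) - 4) = 2 + √(-3 - 4) = 2 + √(-7) = 2 + I*√7 ≈ 2.0 + 2.6458*I)
O*R(I(-4, -9), -37) = (2 + I*√7)*(2*(-37)) = (2 + I*√7)*(-74) = -148 - 74*I*√7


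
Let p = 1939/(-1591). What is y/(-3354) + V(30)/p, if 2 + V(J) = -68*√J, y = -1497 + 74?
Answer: 13431625/6503406 + 108188*√30/1939 ≈ 307.67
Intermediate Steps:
y = -1423
V(J) = -2 - 68*√J
p = -1939/1591 (p = 1939*(-1/1591) = -1939/1591 ≈ -1.2187)
y/(-3354) + V(30)/p = -1423/(-3354) + (-2 - 68*√30)/(-1939/1591) = -1423*(-1/3354) + (-2 - 68*√30)*(-1591/1939) = 1423/3354 + (3182/1939 + 108188*√30/1939) = 13431625/6503406 + 108188*√30/1939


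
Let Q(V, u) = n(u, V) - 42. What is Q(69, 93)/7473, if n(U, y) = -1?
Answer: -43/7473 ≈ -0.0057540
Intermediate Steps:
Q(V, u) = -43 (Q(V, u) = -1 - 42 = -43)
Q(69, 93)/7473 = -43/7473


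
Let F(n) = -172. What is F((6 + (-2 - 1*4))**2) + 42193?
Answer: 42021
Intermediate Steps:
F((6 + (-2 - 1*4))**2) + 42193 = -172 + 42193 = 42021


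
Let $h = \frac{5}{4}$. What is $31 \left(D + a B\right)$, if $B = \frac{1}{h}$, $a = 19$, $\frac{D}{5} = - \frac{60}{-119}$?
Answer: $\frac{326864}{595} \approx 549.35$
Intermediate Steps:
$D = \frac{300}{119}$ ($D = 5 \left(- \frac{60}{-119}\right) = 5 \left(\left(-60\right) \left(- \frac{1}{119}\right)\right) = 5 \cdot \frac{60}{119} = \frac{300}{119} \approx 2.521$)
$h = \frac{5}{4}$ ($h = 5 \cdot \frac{1}{4} = \frac{5}{4} \approx 1.25$)
$B = \frac{4}{5}$ ($B = \frac{1}{\frac{5}{4}} = \frac{4}{5} \approx 0.8$)
$31 \left(D + a B\right) = 31 \left(\frac{300}{119} + 19 \cdot \frac{4}{5}\right) = 31 \left(\frac{300}{119} + \frac{76}{5}\right) = 31 \cdot \frac{10544}{595} = \frac{326864}{595}$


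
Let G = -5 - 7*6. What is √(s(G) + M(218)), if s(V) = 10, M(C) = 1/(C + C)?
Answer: 7*√9701/218 ≈ 3.1626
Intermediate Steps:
G = -47 (G = -5 - 42 = -47)
M(C) = 1/(2*C)
√(s(G) + M(218)) = √(10 + (½)/218) = √(10 + (½)*(1/218)) = √(10 + 1/436) = √(4361/436) = 7*√9701/218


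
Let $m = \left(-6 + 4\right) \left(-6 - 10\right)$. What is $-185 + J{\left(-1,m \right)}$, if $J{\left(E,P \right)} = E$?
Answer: $-186$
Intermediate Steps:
$m = 32$ ($m = \left(-2\right) \left(-16\right) = 32$)
$-185 + J{\left(-1,m \right)} = -185 - 1 = -186$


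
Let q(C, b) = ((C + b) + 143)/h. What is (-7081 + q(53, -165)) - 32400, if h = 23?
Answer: -908032/23 ≈ -39480.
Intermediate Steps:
q(C, b) = 143/23 + C/23 + b/23 (q(C, b) = ((C + b) + 143)/23 = (143 + C + b)*(1/23) = 143/23 + C/23 + b/23)
(-7081 + q(53, -165)) - 32400 = (-7081 + (143/23 + (1/23)*53 + (1/23)*(-165))) - 32400 = (-7081 + (143/23 + 53/23 - 165/23)) - 32400 = (-7081 + 31/23) - 32400 = -162832/23 - 32400 = -908032/23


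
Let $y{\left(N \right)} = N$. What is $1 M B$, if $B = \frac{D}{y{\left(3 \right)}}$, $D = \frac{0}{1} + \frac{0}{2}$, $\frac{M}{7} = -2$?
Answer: $0$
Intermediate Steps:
$M = -14$ ($M = 7 \left(-2\right) = -14$)
$D = 0$ ($D = 0 \cdot 1 + 0 \cdot \frac{1}{2} = 0 + 0 = 0$)
$B = 0$ ($B = \frac{0}{3} = 0 \cdot \frac{1}{3} = 0$)
$1 M B = 1 \left(-14\right) 0 = \left(-14\right) 0 = 0$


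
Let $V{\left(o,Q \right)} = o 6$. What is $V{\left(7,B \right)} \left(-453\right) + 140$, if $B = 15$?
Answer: $-18886$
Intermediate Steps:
$V{\left(o,Q \right)} = 6 o$
$V{\left(7,B \right)} \left(-453\right) + 140 = 6 \cdot 7 \left(-453\right) + 140 = 42 \left(-453\right) + 140 = -19026 + 140 = -18886$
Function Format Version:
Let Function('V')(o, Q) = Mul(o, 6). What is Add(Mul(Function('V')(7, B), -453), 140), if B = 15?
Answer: -18886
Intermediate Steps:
Function('V')(o, Q) = Mul(6, o)
Add(Mul(Function('V')(7, B), -453), 140) = Add(Mul(Mul(6, 7), -453), 140) = Add(Mul(42, -453), 140) = Add(-19026, 140) = -18886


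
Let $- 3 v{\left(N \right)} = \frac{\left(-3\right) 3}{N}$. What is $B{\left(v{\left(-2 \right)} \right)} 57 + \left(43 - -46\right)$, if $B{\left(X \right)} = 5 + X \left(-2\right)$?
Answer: $545$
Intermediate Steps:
$v{\left(N \right)} = \frac{3}{N}$ ($v{\left(N \right)} = - \frac{\left(-3\right) 3 \frac{1}{N}}{3} = - \frac{\left(-9\right) \frac{1}{N}}{3} = \frac{3}{N}$)
$B{\left(X \right)} = 5 - 2 X$
$B{\left(v{\left(-2 \right)} \right)} 57 + \left(43 - -46\right) = \left(5 - 2 \frac{3}{-2}\right) 57 + \left(43 - -46\right) = \left(5 - 2 \cdot 3 \left(- \frac{1}{2}\right)\right) 57 + \left(43 + 46\right) = \left(5 - -3\right) 57 + 89 = \left(5 + 3\right) 57 + 89 = 8 \cdot 57 + 89 = 456 + 89 = 545$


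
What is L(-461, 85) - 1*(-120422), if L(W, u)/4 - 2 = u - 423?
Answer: 119078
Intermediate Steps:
L(W, u) = -1684 + 4*u (L(W, u) = 8 + 4*(u - 423) = 8 + 4*(-423 + u) = 8 + (-1692 + 4*u) = -1684 + 4*u)
L(-461, 85) - 1*(-120422) = (-1684 + 4*85) - 1*(-120422) = (-1684 + 340) + 120422 = -1344 + 120422 = 119078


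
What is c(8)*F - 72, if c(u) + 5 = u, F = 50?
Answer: 78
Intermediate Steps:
c(u) = -5 + u
c(8)*F - 72 = (-5 + 8)*50 - 72 = 3*50 - 72 = 150 - 72 = 78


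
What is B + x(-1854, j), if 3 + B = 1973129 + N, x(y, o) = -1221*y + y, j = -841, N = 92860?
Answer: 4327866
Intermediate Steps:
x(y, o) = -1220*y
B = 2065986 (B = -3 + (1973129 + 92860) = -3 + 2065989 = 2065986)
B + x(-1854, j) = 2065986 - 1220*(-1854) = 2065986 + 2261880 = 4327866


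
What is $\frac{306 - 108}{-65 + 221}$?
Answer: $\frac{33}{26} \approx 1.2692$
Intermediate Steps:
$\frac{306 - 108}{-65 + 221} = \frac{198}{156} = 198 \cdot \frac{1}{156} = \frac{33}{26}$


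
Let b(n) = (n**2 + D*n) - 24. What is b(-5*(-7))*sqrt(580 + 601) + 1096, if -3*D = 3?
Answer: 1096 + 1166*sqrt(1181) ≈ 41166.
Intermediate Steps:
D = -1 (D = -1/3*3 = -1)
b(n) = -24 + n**2 - n (b(n) = (n**2 - n) - 24 = -24 + n**2 - n)
b(-5*(-7))*sqrt(580 + 601) + 1096 = (-24 + (-5*(-7))**2 - (-5)*(-7))*sqrt(580 + 601) + 1096 = (-24 + 35**2 - 1*35)*sqrt(1181) + 1096 = (-24 + 1225 - 35)*sqrt(1181) + 1096 = 1166*sqrt(1181) + 1096 = 1096 + 1166*sqrt(1181)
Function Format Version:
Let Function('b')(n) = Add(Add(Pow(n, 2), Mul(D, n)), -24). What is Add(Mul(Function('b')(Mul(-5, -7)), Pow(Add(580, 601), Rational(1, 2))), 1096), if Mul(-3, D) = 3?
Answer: Add(1096, Mul(1166, Pow(1181, Rational(1, 2)))) ≈ 41166.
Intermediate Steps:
D = -1 (D = Mul(Rational(-1, 3), 3) = -1)
Function('b')(n) = Add(-24, Pow(n, 2), Mul(-1, n)) (Function('b')(n) = Add(Add(Pow(n, 2), Mul(-1, n)), -24) = Add(-24, Pow(n, 2), Mul(-1, n)))
Add(Mul(Function('b')(Mul(-5, -7)), Pow(Add(580, 601), Rational(1, 2))), 1096) = Add(Mul(Add(-24, Pow(Mul(-5, -7), 2), Mul(-1, Mul(-5, -7))), Pow(Add(580, 601), Rational(1, 2))), 1096) = Add(Mul(Add(-24, Pow(35, 2), Mul(-1, 35)), Pow(1181, Rational(1, 2))), 1096) = Add(Mul(Add(-24, 1225, -35), Pow(1181, Rational(1, 2))), 1096) = Add(Mul(1166, Pow(1181, Rational(1, 2))), 1096) = Add(1096, Mul(1166, Pow(1181, Rational(1, 2))))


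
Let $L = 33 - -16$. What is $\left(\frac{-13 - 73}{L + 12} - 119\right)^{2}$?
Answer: $\frac{53949025}{3721} \approx 14499.0$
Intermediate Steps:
$L = 49$ ($L = 33 + 16 = 49$)
$\left(\frac{-13 - 73}{L + 12} - 119\right)^{2} = \left(\frac{-13 - 73}{49 + 12} - 119\right)^{2} = \left(- \frac{86}{61} - 119\right)^{2} = \left(- \frac{7345}{61}\right)^{2} = \frac{53949025}{3721}$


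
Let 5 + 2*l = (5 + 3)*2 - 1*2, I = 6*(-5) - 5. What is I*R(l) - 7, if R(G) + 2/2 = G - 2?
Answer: -119/2 ≈ -59.500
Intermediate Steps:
I = -35 (I = -30 - 5 = -35)
l = 9/2 (l = -5/2 + ((5 + 3)*2 - 1*2)/2 = -5/2 + (8*2 - 2)/2 = -5/2 + (16 - 2)/2 = -5/2 + (½)*14 = -5/2 + 7 = 9/2 ≈ 4.5000)
R(G) = -3 + G (R(G) = -1 + (G - 2) = -1 + (-2 + G) = -3 + G)
I*R(l) - 7 = -35*(-3 + 9/2) - 7 = -35*3/2 - 7 = -105/2 - 7 = -119/2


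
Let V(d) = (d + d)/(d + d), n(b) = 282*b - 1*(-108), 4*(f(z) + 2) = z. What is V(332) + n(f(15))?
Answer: 1205/2 ≈ 602.50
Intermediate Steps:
f(z) = -2 + z/4
n(b) = 108 + 282*b (n(b) = 282*b + 108 = 108 + 282*b)
V(d) = 1 (V(d) = (2*d)/((2*d)) = (2*d)*(1/(2*d)) = 1)
V(332) + n(f(15)) = 1 + (108 + 282*(-2 + (¼)*15)) = 1 + (108 + 282*(-2 + 15/4)) = 1 + (108 + 282*(7/4)) = 1 + (108 + 987/2) = 1 + 1203/2 = 1205/2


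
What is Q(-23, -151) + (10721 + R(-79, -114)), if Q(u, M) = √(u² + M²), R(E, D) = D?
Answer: 10607 + √23330 ≈ 10760.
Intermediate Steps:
Q(u, M) = √(M² + u²)
Q(-23, -151) + (10721 + R(-79, -114)) = √((-151)² + (-23)²) + (10721 - 114) = √(22801 + 529) + 10607 = √23330 + 10607 = 10607 + √23330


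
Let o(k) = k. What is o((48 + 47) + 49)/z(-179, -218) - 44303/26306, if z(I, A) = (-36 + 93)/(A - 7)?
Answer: -40706651/71402 ≈ -570.11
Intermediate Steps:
z(I, A) = 57/(-7 + A)
o((48 + 47) + 49)/z(-179, -218) - 44303/26306 = ((48 + 47) + 49)/((57/(-7 - 218))) - 44303/26306 = (95 + 49)/((57/(-225))) - 44303*1/26306 = 144/((57*(-1/225))) - 6329/3758 = 144/(-19/75) - 6329/3758 = 144*(-75/19) - 6329/3758 = -10800/19 - 6329/3758 = -40706651/71402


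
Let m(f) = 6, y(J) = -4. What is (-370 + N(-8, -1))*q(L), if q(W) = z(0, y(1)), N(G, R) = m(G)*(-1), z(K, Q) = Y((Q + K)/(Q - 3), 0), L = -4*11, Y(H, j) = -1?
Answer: 376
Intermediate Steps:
L = -44
z(K, Q) = -1
N(G, R) = -6 (N(G, R) = 6*(-1) = -6)
q(W) = -1
(-370 + N(-8, -1))*q(L) = (-370 - 6)*(-1) = -376*(-1) = 376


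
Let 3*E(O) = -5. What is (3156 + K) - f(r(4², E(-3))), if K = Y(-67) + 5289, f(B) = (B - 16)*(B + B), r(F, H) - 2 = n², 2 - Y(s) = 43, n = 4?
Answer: 8332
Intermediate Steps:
Y(s) = -41 (Y(s) = 2 - 1*43 = 2 - 43 = -41)
E(O) = -5/3 (E(O) = (⅓)*(-5) = -5/3)
r(F, H) = 18 (r(F, H) = 2 + 4² = 2 + 16 = 18)
f(B) = 2*B*(-16 + B) (f(B) = (-16 + B)*(2*B) = 2*B*(-16 + B))
K = 5248 (K = -41 + 5289 = 5248)
(3156 + K) - f(r(4², E(-3))) = (3156 + 5248) - 2*18*(-16 + 18) = 8404 - 2*18*2 = 8404 - 1*72 = 8404 - 72 = 8332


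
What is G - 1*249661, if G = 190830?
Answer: -58831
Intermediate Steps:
G - 1*249661 = 190830 - 1*249661 = 190830 - 249661 = -58831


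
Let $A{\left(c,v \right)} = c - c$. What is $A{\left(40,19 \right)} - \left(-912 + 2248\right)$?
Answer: $-1336$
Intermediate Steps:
$A{\left(c,v \right)} = 0$
$A{\left(40,19 \right)} - \left(-912 + 2248\right) = 0 - \left(-912 + 2248\right) = 0 - 1336 = -1336$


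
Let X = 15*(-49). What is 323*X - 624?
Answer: -238029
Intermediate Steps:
X = -735
323*X - 624 = 323*(-735) - 624 = -237405 - 624 = -238029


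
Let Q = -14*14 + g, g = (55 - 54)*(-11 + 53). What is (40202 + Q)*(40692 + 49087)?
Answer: 3595469392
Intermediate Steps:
g = 42 (g = 1*42 = 42)
Q = -154 (Q = -14*14 + 42 = -196 + 42 = -154)
(40202 + Q)*(40692 + 49087) = (40202 - 154)*(40692 + 49087) = 40048*89779 = 3595469392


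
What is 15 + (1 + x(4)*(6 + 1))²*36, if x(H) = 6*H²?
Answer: 16305459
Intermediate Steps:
15 + (1 + x(4)*(6 + 1))²*36 = 15 + (1 + (6*4²)*(6 + 1))²*36 = 15 + (1 + (6*16)*7)²*36 = 15 + (1 + 96*7)²*36 = 15 + (1 + 672)²*36 = 15 + 673²*36 = 15 + 452929*36 = 15 + 16305444 = 16305459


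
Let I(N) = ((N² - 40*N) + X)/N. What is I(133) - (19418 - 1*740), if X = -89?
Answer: -2471894/133 ≈ -18586.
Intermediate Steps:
I(N) = (-89 + N² - 40*N)/N (I(N) = ((N² - 40*N) - 89)/N = (-89 + N² - 40*N)/N)
I(133) - (19418 - 1*740) = (-40 + 133 - 89/133) - (19418 - 1*740) = (-40 + 133 - 89*1/133) - (19418 - 740) = (-40 + 133 - 89/133) - 1*18678 = 12280/133 - 18678 = -2471894/133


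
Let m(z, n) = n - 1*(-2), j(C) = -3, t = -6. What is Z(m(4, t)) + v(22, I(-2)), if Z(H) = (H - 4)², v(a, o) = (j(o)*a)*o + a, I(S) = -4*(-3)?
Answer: -706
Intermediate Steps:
I(S) = 12
v(a, o) = a - 3*a*o (v(a, o) = (-3*a)*o + a = -3*a*o + a = a - 3*a*o)
m(z, n) = 2 + n (m(z, n) = n + 2 = 2 + n)
Z(H) = (-4 + H)²
Z(m(4, t)) + v(22, I(-2)) = (-4 + (2 - 6))² + 22*(1 - 3*12) = (-4 - 4)² + 22*(1 - 36) = (-8)² + 22*(-35) = 64 - 770 = -706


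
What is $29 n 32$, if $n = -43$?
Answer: $-39904$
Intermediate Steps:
$29 n 32 = 29 \left(-43\right) 32 = \left(-1247\right) 32 = -39904$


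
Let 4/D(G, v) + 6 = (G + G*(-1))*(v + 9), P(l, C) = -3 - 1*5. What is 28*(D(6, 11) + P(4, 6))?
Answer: -728/3 ≈ -242.67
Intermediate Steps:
P(l, C) = -8 (P(l, C) = -3 - 5 = -8)
D(G, v) = -⅔ (D(G, v) = 4/(-6 + (G + G*(-1))*(v + 9)) = 4/(-6 + (G - G)*(9 + v)) = 4/(-6 + 0*(9 + v)) = 4/(-6 + 0) = 4/(-6) = 4*(-⅙) = -⅔)
28*(D(6, 11) + P(4, 6)) = 28*(-⅔ - 8) = 28*(-26/3) = -728/3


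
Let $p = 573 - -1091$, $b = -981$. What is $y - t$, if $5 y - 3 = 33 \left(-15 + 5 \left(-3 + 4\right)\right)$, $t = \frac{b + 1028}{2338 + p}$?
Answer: $- \frac{1308889}{20010} \approx -65.412$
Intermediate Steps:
$p = 1664$ ($p = 573 + 1091 = 1664$)
$t = \frac{47}{4002}$ ($t = \frac{-981 + 1028}{2338 + 1664} = \frac{47}{4002} \approx 0.011744$)
$y = - \frac{327}{5}$ ($y = \frac{3}{5} + \frac{33 \left(-15 + 5 \left(-3 + 4\right)\right)}{5} = \frac{3}{5} + \frac{33 \left(-15 + 5 \cdot 1\right)}{5} = \frac{3}{5} + \frac{33 \left(-15 + 5\right)}{5} = \frac{3}{5} + \frac{33 \left(-10\right)}{5} = \frac{3}{5} + \frac{1}{5} \left(-330\right) = \frac{3}{5} - 66 = - \frac{327}{5} \approx -65.4$)
$y - t = - \frac{327}{5} - \frac{47}{4002} = - \frac{1308889}{20010}$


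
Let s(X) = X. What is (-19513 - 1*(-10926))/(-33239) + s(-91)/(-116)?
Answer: 4020841/3855724 ≈ 1.0428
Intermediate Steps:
(-19513 - 1*(-10926))/(-33239) + s(-91)/(-116) = (-19513 - 1*(-10926))/(-33239) - 91/(-116) = (-19513 + 10926)*(-1/33239) - 91*(-1/116) = -8587*(-1/33239) + 91/116 = 8587/33239 + 91/116 = 4020841/3855724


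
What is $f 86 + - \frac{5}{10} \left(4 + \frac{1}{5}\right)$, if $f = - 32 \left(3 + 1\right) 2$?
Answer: $- \frac{220181}{10} \approx -22018.0$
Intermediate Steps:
$f = -256$ ($f = - 32 \cdot 4 \cdot 2 = \left(-32\right) 8 = -256$)
$f 86 + - \frac{5}{10} \left(4 + \frac{1}{5}\right) = \left(-256\right) 86 + - \frac{5}{10} \left(4 + \frac{1}{5}\right) = -22016 + \left(-5\right) \frac{1}{10} \left(4 + \frac{1}{5}\right) = -22016 - \frac{21}{10} = - \frac{220181}{10}$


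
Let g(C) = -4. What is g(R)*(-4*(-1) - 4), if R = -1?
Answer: 0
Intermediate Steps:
g(R)*(-4*(-1) - 4) = -4*(-4*(-1) - 4) = -4*(4 - 4) = -4*0 = 0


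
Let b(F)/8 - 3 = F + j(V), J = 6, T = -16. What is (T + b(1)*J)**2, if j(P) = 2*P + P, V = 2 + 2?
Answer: 565504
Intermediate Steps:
V = 4
j(P) = 3*P
b(F) = 120 + 8*F (b(F) = 24 + 8*(F + 3*4) = 24 + 8*(F + 12) = 24 + 8*(12 + F) = 24 + (96 + 8*F) = 120 + 8*F)
(T + b(1)*J)**2 = (-16 + (120 + 8*1)*6)**2 = (-16 + (120 + 8)*6)**2 = (-16 + 128*6)**2 = (-16 + 768)**2 = 752**2 = 565504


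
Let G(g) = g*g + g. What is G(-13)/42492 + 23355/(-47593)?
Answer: -82081346/168526813 ≈ -0.48705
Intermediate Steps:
G(g) = g + g**2 (G(g) = g**2 + g = g + g**2)
G(-13)/42492 + 23355/(-47593) = -13*(1 - 13)/42492 + 23355/(-47593) = -13*(-12)*(1/42492) + 23355*(-1/47593) = 156*(1/42492) - 23355/47593 = 13/3541 - 23355/47593 = -82081346/168526813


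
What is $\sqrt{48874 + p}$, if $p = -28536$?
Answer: $\sqrt{20338} \approx 142.61$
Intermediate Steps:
$\sqrt{48874 + p} = \sqrt{48874 - 28536} = \sqrt{20338}$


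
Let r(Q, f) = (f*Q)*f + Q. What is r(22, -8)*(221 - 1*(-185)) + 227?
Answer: 580807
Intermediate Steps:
r(Q, f) = Q + Q*f² (r(Q, f) = (Q*f)*f + Q = Q*f² + Q = Q + Q*f²)
r(22, -8)*(221 - 1*(-185)) + 227 = (22*(1 + (-8)²))*(221 - 1*(-185)) + 227 = (22*(1 + 64))*(221 + 185) + 227 = (22*65)*406 + 227 = 1430*406 + 227 = 580580 + 227 = 580807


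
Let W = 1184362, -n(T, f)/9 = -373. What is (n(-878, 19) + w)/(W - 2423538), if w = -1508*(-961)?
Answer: -1452545/1239176 ≈ -1.1722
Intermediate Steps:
n(T, f) = 3357 (n(T, f) = -9*(-373) = 3357)
w = 1449188
(n(-878, 19) + w)/(W - 2423538) = (3357 + 1449188)/(1184362 - 2423538) = 1452545/(-1239176) = 1452545*(-1/1239176) = -1452545/1239176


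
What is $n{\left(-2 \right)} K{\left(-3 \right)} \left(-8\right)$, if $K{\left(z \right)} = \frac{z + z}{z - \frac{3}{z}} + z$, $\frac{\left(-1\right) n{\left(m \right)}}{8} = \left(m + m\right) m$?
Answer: $0$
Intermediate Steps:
$n{\left(m \right)} = - 16 m^{2}$ ($n{\left(m \right)} = - 8 \left(m + m\right) m = - 8 \cdot 2 m m = - 8 \cdot 2 m^{2} = - 16 m^{2}$)
$K{\left(z \right)} = z + \frac{2 z}{z - \frac{3}{z}}$ ($K{\left(z \right)} = \frac{2 z}{z - \frac{3}{z}} + z = z + \frac{2 z}{z - \frac{3}{z}}$)
$n{\left(-2 \right)} K{\left(-3 \right)} \left(-8\right) = - 16 \left(-2\right)^{2} \left(- \frac{3 \left(-3 + \left(-3\right)^{2} + 2 \left(-3\right)\right)}{-3 + \left(-3\right)^{2}}\right) \left(-8\right) = \left(-16\right) 4 \left(- \frac{3 \left(-3 + 9 - 6\right)}{-3 + 9}\right) \left(-8\right) = - 64 \left(\left(-3\right) \frac{1}{6} \cdot 0\right) \left(-8\right) = \left(-64\right) 0 \left(-8\right) = 0 \left(-8\right) = 0$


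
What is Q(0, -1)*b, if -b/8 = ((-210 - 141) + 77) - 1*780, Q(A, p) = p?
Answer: -8432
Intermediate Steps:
b = 8432 (b = -8*(((-210 - 141) + 77) - 1*780) = -8*((-351 + 77) - 780) = -8*(-274 - 780) = -8*(-1054) = 8432)
Q(0, -1)*b = -1*8432 = -8432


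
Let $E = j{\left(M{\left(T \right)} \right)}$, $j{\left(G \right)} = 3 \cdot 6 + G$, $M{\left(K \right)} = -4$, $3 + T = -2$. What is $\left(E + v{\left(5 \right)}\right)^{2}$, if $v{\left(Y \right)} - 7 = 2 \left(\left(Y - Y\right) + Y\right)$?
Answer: $961$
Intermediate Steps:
$T = -5$ ($T = -3 - 2 = -5$)
$j{\left(G \right)} = 18 + G$
$E = 14$ ($E = 18 - 4 = 14$)
$v{\left(Y \right)} = 7 + 2 Y$ ($v{\left(Y \right)} = 7 + 2 \left(\left(Y - Y\right) + Y\right) = 7 + 2 \left(0 + Y\right) = 7 + 2 Y$)
$\left(E + v{\left(5 \right)}\right)^{2} = \left(14 + \left(7 + 2 \cdot 5\right)\right)^{2} = \left(14 + \left(7 + 10\right)\right)^{2} = \left(14 + 17\right)^{2} = 31^{2} = 961$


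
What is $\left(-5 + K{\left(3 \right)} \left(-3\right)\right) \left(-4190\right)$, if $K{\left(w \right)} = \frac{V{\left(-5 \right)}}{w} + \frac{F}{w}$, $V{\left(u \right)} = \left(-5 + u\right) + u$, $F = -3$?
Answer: $-54470$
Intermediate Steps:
$V{\left(u \right)} = -5 + 2 u$
$K{\left(w \right)} = - \frac{18}{w}$ ($K{\left(w \right)} = \frac{-5 + 2 \left(-5\right)}{w} - \frac{3}{w} = \frac{-5 - 10}{w} - \frac{3}{w} = - \frac{15}{w} - \frac{3}{w} = - \frac{18}{w}$)
$\left(-5 + K{\left(3 \right)} \left(-3\right)\right) \left(-4190\right) = \left(-5 + - \frac{18}{3} \left(-3\right)\right) \left(-4190\right) = \left(-5 + \left(-18\right) \frac{1}{3} \left(-3\right)\right) \left(-4190\right) = \left(-5 - -18\right) \left(-4190\right) = \left(-5 + 18\right) \left(-4190\right) = 13 \left(-4190\right) = -54470$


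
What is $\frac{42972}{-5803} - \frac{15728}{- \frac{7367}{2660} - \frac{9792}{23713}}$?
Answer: $\frac{5748347000660668}{1164896488973} \approx 4934.6$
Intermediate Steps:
$\frac{42972}{-5803} - \frac{15728}{- \frac{7367}{2660} - \frac{9792}{23713}} = 42972 \left(- \frac{1}{5803}\right) - \frac{15728}{\left(-7367\right) \frac{1}{2660} - \frac{9792}{23713}} = - \frac{42972}{5803} - \frac{15728}{- \frac{7367}{2660} - \frac{9792}{23713}} = - \frac{42972}{5803} - \frac{15728}{- \frac{200740391}{63076580}} = - \frac{42972}{5803} - - \frac{992068450240}{200740391} = - \frac{42972}{5803} + \frac{992068450240}{200740391} = \frac{5748347000660668}{1164896488973}$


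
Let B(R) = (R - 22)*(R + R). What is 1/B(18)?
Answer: -1/144 ≈ -0.0069444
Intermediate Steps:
B(R) = 2*R*(-22 + R) (B(R) = (-22 + R)*(2*R) = 2*R*(-22 + R))
1/B(18) = 1/(2*18*(-22 + 18)) = 1/(2*18*(-4)) = 1/(-144) = -1/144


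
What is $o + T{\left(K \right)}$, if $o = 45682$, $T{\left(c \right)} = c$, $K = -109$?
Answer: $45573$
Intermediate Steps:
$o + T{\left(K \right)} = 45682 - 109 = 45573$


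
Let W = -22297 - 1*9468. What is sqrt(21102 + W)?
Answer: I*sqrt(10663) ≈ 103.26*I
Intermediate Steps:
W = -31765 (W = -22297 - 9468 = -31765)
sqrt(21102 + W) = sqrt(21102 - 31765) = sqrt(-10663) = I*sqrt(10663)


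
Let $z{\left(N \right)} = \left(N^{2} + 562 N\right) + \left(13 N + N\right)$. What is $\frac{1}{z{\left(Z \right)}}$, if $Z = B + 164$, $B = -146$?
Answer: $\frac{1}{10692} \approx 9.3528 \cdot 10^{-5}$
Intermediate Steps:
$Z = 18$ ($Z = -146 + 164 = 18$)
$z{\left(N \right)} = N^{2} + 576 N$ ($z{\left(N \right)} = \left(N^{2} + 562 N\right) + 14 N = N^{2} + 576 N$)
$\frac{1}{z{\left(Z \right)}} = \frac{1}{18 \left(576 + 18\right)} = \frac{1}{18 \cdot 594} = \frac{1}{10692}$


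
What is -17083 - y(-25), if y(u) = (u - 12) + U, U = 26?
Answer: -17072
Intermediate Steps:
y(u) = 14 + u (y(u) = (u - 12) + 26 = (-12 + u) + 26 = 14 + u)
-17083 - y(-25) = -17083 - (14 - 25) = -17083 - 1*(-11) = -17083 + 11 = -17072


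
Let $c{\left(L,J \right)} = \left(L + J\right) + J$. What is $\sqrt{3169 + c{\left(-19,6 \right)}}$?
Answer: $\sqrt{3162} \approx 56.232$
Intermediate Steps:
$c{\left(L,J \right)} = L + 2 J$ ($c{\left(L,J \right)} = \left(J + L\right) + J = L + 2 J$)
$\sqrt{3169 + c{\left(-19,6 \right)}} = \sqrt{3169 + \left(-19 + 2 \cdot 6\right)} = \sqrt{3169 + \left(-19 + 12\right)} = \sqrt{3169 - 7} = \sqrt{3162}$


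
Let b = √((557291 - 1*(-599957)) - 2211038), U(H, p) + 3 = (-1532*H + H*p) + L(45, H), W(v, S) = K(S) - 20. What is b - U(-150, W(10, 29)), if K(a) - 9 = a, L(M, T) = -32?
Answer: -227065 + I*√1053790 ≈ -2.2707e+5 + 1026.5*I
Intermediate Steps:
K(a) = 9 + a
W(v, S) = -11 + S (W(v, S) = (9 + S) - 20 = -11 + S)
U(H, p) = -35 - 1532*H + H*p (U(H, p) = -3 + ((-1532*H + H*p) - 32) = -3 + (-32 - 1532*H + H*p) = -35 - 1532*H + H*p)
b = I*√1053790 (b = √((557291 + 599957) - 2211038) = √(1157248 - 2211038) = √(-1053790) = I*√1053790 ≈ 1026.5*I)
b - U(-150, W(10, 29)) = I*√1053790 - (-35 - 1532*(-150) - 150*(-11 + 29)) = I*√1053790 - (-35 + 229800 - 150*18) = I*√1053790 - (-35 + 229800 - 2700) = I*√1053790 - 1*227065 = I*√1053790 - 227065 = -227065 + I*√1053790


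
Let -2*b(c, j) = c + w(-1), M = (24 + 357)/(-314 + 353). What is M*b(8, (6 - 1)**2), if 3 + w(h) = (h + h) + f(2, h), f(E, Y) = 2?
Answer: -635/26 ≈ -24.423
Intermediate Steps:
M = 127/13 (M = 381/39 = 381*(1/39) = 127/13 ≈ 9.7692)
w(h) = -1 + 2*h (w(h) = -3 + ((h + h) + 2) = -3 + (2*h + 2) = -3 + (2 + 2*h) = -1 + 2*h)
b(c, j) = 3/2 - c/2 (b(c, j) = -(c + (-1 + 2*(-1)))/2 = -(c + (-1 - 2))/2 = -(c - 3)/2 = -(-3 + c)/2 = 3/2 - c/2)
M*b(8, (6 - 1)**2) = 127*(3/2 - 1/2*8)/13 = 127*(3/2 - 4)/13 = (127/13)*(-5/2) = -635/26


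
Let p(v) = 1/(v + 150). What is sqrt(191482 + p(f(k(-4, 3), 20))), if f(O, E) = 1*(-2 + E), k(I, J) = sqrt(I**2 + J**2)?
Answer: sqrt(1351097034)/84 ≈ 437.59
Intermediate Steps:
f(O, E) = -2 + E
p(v) = 1/(150 + v)
sqrt(191482 + p(f(k(-4, 3), 20))) = sqrt(191482 + 1/(150 + (-2 + 20))) = sqrt(191482 + 1/(150 + 18)) = sqrt(191482 + 1/168) = sqrt(32168977/168) = sqrt(1351097034)/84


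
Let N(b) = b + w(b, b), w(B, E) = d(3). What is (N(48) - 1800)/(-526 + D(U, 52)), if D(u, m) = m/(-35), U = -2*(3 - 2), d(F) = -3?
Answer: 20475/6154 ≈ 3.3271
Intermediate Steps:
w(B, E) = -3
U = -2 (U = -2*1 = -2)
D(u, m) = -m/35 (D(u, m) = m*(-1/35) = -m/35)
N(b) = -3 + b (N(b) = b - 3 = -3 + b)
(N(48) - 1800)/(-526 + D(U, 52)) = ((-3 + 48) - 1800)/(-526 - 1/35*52) = (45 - 1800)/(-526 - 52/35) = -1755/(-18462/35) = -1755*(-35/18462) = 20475/6154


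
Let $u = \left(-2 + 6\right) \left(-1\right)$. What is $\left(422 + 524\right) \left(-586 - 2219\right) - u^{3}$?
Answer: $-2653466$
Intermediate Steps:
$u = -4$ ($u = 4 \left(-1\right) = -4$)
$\left(422 + 524\right) \left(-586 - 2219\right) - u^{3} = \left(422 + 524\right) \left(-586 - 2219\right) - \left(-4\right)^{3} = 946 \left(-2805\right) - -64 = -2653530 + 64 = -2653466$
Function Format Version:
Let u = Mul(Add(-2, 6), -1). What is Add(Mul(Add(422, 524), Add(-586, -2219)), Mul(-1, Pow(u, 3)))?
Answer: -2653466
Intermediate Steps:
u = -4 (u = Mul(4, -1) = -4)
Add(Mul(Add(422, 524), Add(-586, -2219)), Mul(-1, Pow(u, 3))) = Add(Mul(Add(422, 524), Add(-586, -2219)), Mul(-1, Pow(-4, 3))) = Add(Mul(946, -2805), Mul(-1, -64)) = Add(-2653530, 64) = -2653466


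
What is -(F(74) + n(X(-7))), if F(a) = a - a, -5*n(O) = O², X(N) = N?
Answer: 49/5 ≈ 9.8000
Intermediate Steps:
n(O) = -O²/5
F(a) = 0
-(F(74) + n(X(-7))) = -(0 - ⅕*(-7)²) = -(0 - ⅕*49) = -(0 - 49/5) = -1*(-49/5) = 49/5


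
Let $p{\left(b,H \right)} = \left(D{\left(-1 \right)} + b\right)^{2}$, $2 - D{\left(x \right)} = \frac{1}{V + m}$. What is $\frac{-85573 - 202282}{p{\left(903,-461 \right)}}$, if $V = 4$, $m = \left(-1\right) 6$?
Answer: $- \frac{1151420}{3279721} \approx -0.35107$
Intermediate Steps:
$m = -6$
$D{\left(x \right)} = \frac{5}{2}$ ($D{\left(x \right)} = 2 - \frac{1}{4 - 6} = 2 - \frac{1}{-2} = 2 - - \frac{1}{2} = 2 + \frac{1}{2} = \frac{5}{2}$)
$p{\left(b,H \right)} = \left(\frac{5}{2} + b\right)^{2}$
$\frac{-85573 - 202282}{p{\left(903,-461 \right)}} = \frac{-85573 - 202282}{\frac{1}{4} \left(5 + 2 \cdot 903\right)^{2}} = - \frac{287855}{\frac{1}{4} \left(5 + 1806\right)^{2}} = - \frac{287855}{\frac{1}{4} \cdot 1811^{2}} = - \frac{287855}{\frac{1}{4} \cdot 3279721} = - \frac{287855}{\frac{3279721}{4}} = \left(-287855\right) \frac{4}{3279721} = - \frac{1151420}{3279721}$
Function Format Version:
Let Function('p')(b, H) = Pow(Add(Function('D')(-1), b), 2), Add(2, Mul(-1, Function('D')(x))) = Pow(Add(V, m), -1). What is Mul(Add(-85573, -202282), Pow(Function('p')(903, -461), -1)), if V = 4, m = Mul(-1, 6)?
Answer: Rational(-1151420, 3279721) ≈ -0.35107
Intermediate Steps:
m = -6
Function('D')(x) = Rational(5, 2) (Function('D')(x) = Add(2, Mul(-1, Pow(Add(4, -6), -1))) = Add(2, Mul(-1, Pow(-2, -1))) = Add(2, Mul(-1, Rational(-1, 2))) = Add(2, Rational(1, 2)) = Rational(5, 2))
Function('p')(b, H) = Pow(Add(Rational(5, 2), b), 2)
Mul(Add(-85573, -202282), Pow(Function('p')(903, -461), -1)) = Mul(Add(-85573, -202282), Pow(Mul(Rational(1, 4), Pow(Add(5, Mul(2, 903)), 2)), -1)) = Mul(-287855, Pow(Mul(Rational(1, 4), Pow(Add(5, 1806), 2)), -1)) = Mul(-287855, Pow(Mul(Rational(1, 4), Pow(1811, 2)), -1)) = Mul(-287855, Pow(Mul(Rational(1, 4), 3279721), -1)) = Mul(-287855, Pow(Rational(3279721, 4), -1)) = Mul(-287855, Rational(4, 3279721)) = Rational(-1151420, 3279721)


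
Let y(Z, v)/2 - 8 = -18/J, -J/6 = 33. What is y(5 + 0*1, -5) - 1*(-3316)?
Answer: 36654/11 ≈ 3332.2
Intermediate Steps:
J = -198 (J = -6*33 = -198)
y(Z, v) = 178/11 (y(Z, v) = 16 + 2*(-18/(-198)) = 16 + 2*(-18*(-1/198)) = 16 + 2*(1/11) = 16 + 2/11 = 178/11)
y(5 + 0*1, -5) - 1*(-3316) = 178/11 - 1*(-3316) = 178/11 + 3316 = 36654/11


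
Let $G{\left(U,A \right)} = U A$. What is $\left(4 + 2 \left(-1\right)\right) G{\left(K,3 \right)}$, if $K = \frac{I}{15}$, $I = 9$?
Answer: $\frac{18}{5} \approx 3.6$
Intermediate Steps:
$K = \frac{3}{5}$ ($K = \frac{9}{15} = 9 \cdot \frac{1}{15} = \frac{3}{5} \approx 0.6$)
$G{\left(U,A \right)} = A U$
$\left(4 + 2 \left(-1\right)\right) G{\left(K,3 \right)} = \left(4 + 2 \left(-1\right)\right) 3 \cdot \frac{3}{5} = \left(4 - 2\right) \frac{9}{5} = 2 \cdot \frac{9}{5} = \frac{18}{5}$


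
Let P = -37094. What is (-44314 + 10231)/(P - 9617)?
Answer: 4869/6673 ≈ 0.72966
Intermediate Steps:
(-44314 + 10231)/(P - 9617) = (-44314 + 10231)/(-37094 - 9617) = -34083/(-46711) = -34083*(-1/46711) = 4869/6673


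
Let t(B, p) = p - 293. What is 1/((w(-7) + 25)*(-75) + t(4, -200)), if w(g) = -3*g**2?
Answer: 1/8657 ≈ 0.00011551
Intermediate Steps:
t(B, p) = -293 + p
1/((w(-7) + 25)*(-75) + t(4, -200)) = 1/((-3*(-7)**2 + 25)*(-75) + (-293 - 200)) = 1/((-3*49 + 25)*(-75) - 493) = 1/((-147 + 25)*(-75) - 493) = 1/(-122*(-75) - 493) = 1/(9150 - 493) = 1/8657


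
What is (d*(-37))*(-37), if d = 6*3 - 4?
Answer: 19166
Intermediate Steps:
d = 14 (d = 18 - 4 = 14)
(d*(-37))*(-37) = (14*(-37))*(-37) = -518*(-37) = 19166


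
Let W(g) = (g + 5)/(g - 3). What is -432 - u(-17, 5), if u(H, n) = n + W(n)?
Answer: -442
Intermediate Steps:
W(g) = (5 + g)/(-3 + g)
u(H, n) = n + (5 + n)/(-3 + n)
-432 - u(-17, 5) = -432 - (5 + 5 + 5*(-3 + 5))/(-3 + 5) = -432 - (5 + 5 + 5*2)/2 = -432 - (5 + 5 + 10)/2 = -432 - 20/2 = -432 - 1*10 = -432 - 10 = -442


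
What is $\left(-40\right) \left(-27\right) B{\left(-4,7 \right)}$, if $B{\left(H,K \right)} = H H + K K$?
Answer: $70200$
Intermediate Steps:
$B{\left(H,K \right)} = H^{2} + K^{2}$
$\left(-40\right) \left(-27\right) B{\left(-4,7 \right)} = \left(-40\right) \left(-27\right) \left(\left(-4\right)^{2} + 7^{2}\right) = 1080 \left(16 + 49\right) = 1080 \cdot 65 = 70200$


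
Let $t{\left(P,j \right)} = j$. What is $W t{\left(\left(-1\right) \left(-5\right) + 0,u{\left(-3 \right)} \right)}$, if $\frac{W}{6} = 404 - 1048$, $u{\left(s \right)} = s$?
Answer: $11592$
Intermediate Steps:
$W = -3864$ ($W = 6 \left(404 - 1048\right) = 6 \left(-644\right) = -3864$)
$W t{\left(\left(-1\right) \left(-5\right) + 0,u{\left(-3 \right)} \right)} = \left(-3864\right) \left(-3\right) = 11592$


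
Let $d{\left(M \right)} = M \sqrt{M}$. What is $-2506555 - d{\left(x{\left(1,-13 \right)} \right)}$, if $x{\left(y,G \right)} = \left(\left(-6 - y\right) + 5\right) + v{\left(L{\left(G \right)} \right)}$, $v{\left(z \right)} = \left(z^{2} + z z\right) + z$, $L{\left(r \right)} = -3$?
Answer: $-2506555 - 13 \sqrt{13} \approx -2.5066 \cdot 10^{6}$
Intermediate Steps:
$v{\left(z \right)} = z + 2 z^{2}$ ($v{\left(z \right)} = \left(z^{2} + z^{2}\right) + z = 2 z^{2} + z = z + 2 z^{2}$)
$x{\left(y,G \right)} = 14 - y$ ($x{\left(y,G \right)} = \left(\left(-6 - y\right) + 5\right) - 3 \left(1 + 2 \left(-3\right)\right) = \left(-1 - y\right) - 3 \left(1 - 6\right) = \left(-1 - y\right) - -15 = \left(-1 - y\right) + 15 = 14 - y$)
$d{\left(M \right)} = M^{\frac{3}{2}}$
$-2506555 - d{\left(x{\left(1,-13 \right)} \right)} = -2506555 - \left(14 - 1\right)^{\frac{3}{2}} = -2506555 - 13^{\frac{3}{2}} = -2506555 - 13 \sqrt{13}$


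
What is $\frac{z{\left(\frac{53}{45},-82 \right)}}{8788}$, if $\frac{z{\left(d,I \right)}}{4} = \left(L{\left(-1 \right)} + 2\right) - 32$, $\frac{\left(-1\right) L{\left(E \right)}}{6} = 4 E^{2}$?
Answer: $- \frac{54}{2197} \approx -0.024579$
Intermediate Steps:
$L{\left(E \right)} = - 24 E^{2}$ ($L{\left(E \right)} = - 6 \cdot 4 E^{2} = - 24 E^{2}$)
$z{\left(d,I \right)} = -216$ ($z{\left(d,I \right)} = 4 \left(\left(- 24 \left(-1\right)^{2} + 2\right) - 32\right) = 4 \left(\left(\left(-24\right) 1 + 2\right) - 32\right) = 4 \left(\left(-24 + 2\right) - 32\right) = 4 \left(-22 - 32\right) = 4 \left(-54\right) = -216$)
$\frac{z{\left(\frac{53}{45},-82 \right)}}{8788} = - \frac{216}{8788} = \left(-216\right) \frac{1}{8788} = - \frac{54}{2197}$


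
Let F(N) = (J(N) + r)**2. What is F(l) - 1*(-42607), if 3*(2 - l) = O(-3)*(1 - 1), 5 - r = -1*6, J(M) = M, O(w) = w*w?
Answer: 42776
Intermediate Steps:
O(w) = w**2
r = 11 (r = 5 - (-1)*6 = 5 - 1*(-6) = 5 + 6 = 11)
l = 2 (l = 2 - (-3)**2*(1 - 1)/3 = 2 - 3*0 = 2 - 1/3*0 = 2 + 0 = 2)
F(N) = (11 + N)**2 (F(N) = (N + 11)**2 = (11 + N)**2)
F(l) - 1*(-42607) = (11 + 2)**2 - 1*(-42607) = 13**2 + 42607 = 169 + 42607 = 42776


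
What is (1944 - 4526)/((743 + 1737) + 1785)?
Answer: -2582/4265 ≈ -0.60539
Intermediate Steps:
(1944 - 4526)/((743 + 1737) + 1785) = -2582/(2480 + 1785) = -2582/4265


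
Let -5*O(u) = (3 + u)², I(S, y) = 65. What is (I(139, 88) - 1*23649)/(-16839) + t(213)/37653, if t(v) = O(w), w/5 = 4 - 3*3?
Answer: 134299748/96066495 ≈ 1.3980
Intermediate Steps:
w = -25 (w = 5*(4 - 3*3) = 5*(4 - 9) = 5*(-5) = -25)
O(u) = -(3 + u)²/5
t(v) = -484/5 (t(v) = -(3 - 25)²/5 = -⅕*(-22)² = -⅕*484 = -484/5)
(I(139, 88) - 1*23649)/(-16839) + t(213)/37653 = (65 - 1*23649)/(-16839) - 484/5/37653 = (65 - 23649)*(-1/16839) - 484/5*1/37653 = -23584*(-1/16839) - 44/17115 = 23584/16839 - 44/17115 = 134299748/96066495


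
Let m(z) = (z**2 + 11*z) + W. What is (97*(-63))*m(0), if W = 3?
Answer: -18333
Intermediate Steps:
m(z) = 3 + z**2 + 11*z (m(z) = (z**2 + 11*z) + 3 = 3 + z**2 + 11*z)
(97*(-63))*m(0) = (97*(-63))*(3 + 0**2 + 11*0) = -6111*(3 + 0 + 0) = -6111*3 = -18333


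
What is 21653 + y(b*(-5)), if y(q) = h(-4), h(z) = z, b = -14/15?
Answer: 21649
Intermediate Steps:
b = -14/15 (b = -14*1/15 = -14/15 ≈ -0.93333)
y(q) = -4
21653 + y(b*(-5)) = 21653 - 4 = 21649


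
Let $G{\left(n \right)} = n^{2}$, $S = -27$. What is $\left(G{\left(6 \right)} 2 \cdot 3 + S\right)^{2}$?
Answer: $35721$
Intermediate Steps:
$\left(G{\left(6 \right)} 2 \cdot 3 + S\right)^{2} = \left(6^{2} \cdot 2 \cdot 3 - 27\right)^{2} = \left(36 \cdot 2 \cdot 3 - 27\right)^{2} = \left(72 \cdot 3 - 27\right)^{2} = \left(216 - 27\right)^{2} = 189^{2} = 35721$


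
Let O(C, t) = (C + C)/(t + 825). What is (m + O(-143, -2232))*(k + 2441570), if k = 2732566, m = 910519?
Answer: 2209529438325528/469 ≈ 4.7112e+12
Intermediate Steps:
O(C, t) = 2*C/(825 + t) (O(C, t) = (2*C)/(825 + t) = 2*C/(825 + t))
(m + O(-143, -2232))*(k + 2441570) = (910519 + 2*(-143)/(825 - 2232))*(2732566 + 2441570) = (910519 + 2*(-143)/(-1407))*5174136 = (910519 + 2*(-143)*(-1/1407))*5174136 = (910519 + 286/1407)*5174136 = (1281100519/1407)*5174136 = 2209529438325528/469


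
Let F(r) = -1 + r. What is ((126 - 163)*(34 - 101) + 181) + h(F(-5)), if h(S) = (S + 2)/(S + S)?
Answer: 7981/3 ≈ 2660.3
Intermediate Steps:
h(S) = (2 + S)/(2*S) (h(S) = (2 + S)/((2*S)) = (2 + S)*(1/(2*S)) = (2 + S)/(2*S))
((126 - 163)*(34 - 101) + 181) + h(F(-5)) = ((126 - 163)*(34 - 101) + 181) + (2 + (-1 - 5))/(2*(-1 - 5)) = (-37*(-67) + 181) + (1/2)*(2 - 6)/(-6) = (2479 + 181) + (1/2)*(-1/6)*(-4) = 2660 + 1/3 = 7981/3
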